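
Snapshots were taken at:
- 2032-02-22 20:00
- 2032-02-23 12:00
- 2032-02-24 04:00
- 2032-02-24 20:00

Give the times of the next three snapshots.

2032-02-25 12:00, 2032-02-26 04:00, 2032-02-26 20:00

The interval is a steady 16 hours (16, 16, 16).
2032-02-24 20:00 + 16 h = 2032-02-25 12:00.
2032-02-25 12:00 + 16 h = 2032-02-26 04:00.
2032-02-26 04:00 + 16 h = 2032-02-26 20:00.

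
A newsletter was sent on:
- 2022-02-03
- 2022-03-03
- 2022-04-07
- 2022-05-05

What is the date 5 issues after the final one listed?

2022-10-06

Gaps: 28, 35, 28 days — a mix of 28 and 35. Every date is a Thursday.
Each is the 1st Thursday of its month.
June 2022 — 1st Thursday is 2022-06-02.
July 2022 — 1st Thursday is 2022-07-07.
August 2022 — 1st Thursday is 2022-08-04.
September 2022 — 1st Thursday is 2022-09-01.
1st Thursday of October 2022: 2022-10-06.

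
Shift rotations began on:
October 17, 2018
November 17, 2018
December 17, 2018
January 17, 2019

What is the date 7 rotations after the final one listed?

August 17, 2019

The day-of-month is always 17 (31, 30, 31 days between events).
So this recurs on the 17th of each month.
February 2019: February 17, 2019.
Next: March 2019 → March 17, 2019.
Next: April 2019 → April 17, 2019.
May 2019: May 17, 2019.
June 2019: June 17, 2019.
Next: July 2019 → July 17, 2019.
Next: August 2019 → August 17, 2019.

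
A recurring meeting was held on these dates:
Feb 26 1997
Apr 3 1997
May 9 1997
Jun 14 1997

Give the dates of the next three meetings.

Gaps between consecutive events: 36, 36, 36 days — a constant 36-day interval.
Jun 14 1997 + 36 days = Jul 20 1997.
Jul 20 1997 + 36 days = Aug 25 1997.
Aug 25 1997 + 36 days = Sep 30 1997.

Jul 20 1997, Aug 25 1997, Sep 30 1997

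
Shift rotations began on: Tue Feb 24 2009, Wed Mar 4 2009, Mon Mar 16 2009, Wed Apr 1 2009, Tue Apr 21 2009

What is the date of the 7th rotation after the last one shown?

Tue Dec 29 2009

The spacing grows by 4 each time: 8, 12, 16, 20 days.
Next gap: 24 days. Tue Apr 21 2009 + 24 days = Fri May 15 2009.
Next gap: 28 days. Fri May 15 2009 + 28 days = Fri Jun 12 2009.
Next gap: 32 days. Fri Jun 12 2009 + 32 days = Tue Jul 14 2009.
Next gap: 36 days. Tue Jul 14 2009 + 36 days = Wed Aug 19 2009.
Next gap: 40 days. Wed Aug 19 2009 + 40 days = Mon Sep 28 2009.
Next gap: 44 days. Mon Sep 28 2009 + 44 days = Wed Nov 11 2009.
Next gap: 48 days. Wed Nov 11 2009 + 48 days = Tue Dec 29 2009.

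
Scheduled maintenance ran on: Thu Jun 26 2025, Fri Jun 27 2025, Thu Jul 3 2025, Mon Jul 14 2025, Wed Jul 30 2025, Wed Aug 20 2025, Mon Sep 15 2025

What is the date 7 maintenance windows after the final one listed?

Mon Aug 3 2026

Intervals are 1, 6, 11, 16, 21, 26 days — an arithmetic progression with common difference 5.
Next gap: 31 days. Mon Sep 15 2025 + 31 days = Thu Oct 16 2025.
Next gap: 36 days. Thu Oct 16 2025 + 36 days = Fri Nov 21 2025.
Next gap: 41 days. Fri Nov 21 2025 + 41 days = Thu Jan 1 2026.
Next gap: 46 days. Thu Jan 1 2026 + 46 days = Mon Feb 16 2026.
Next gap: 51 days. Mon Feb 16 2026 + 51 days = Wed Apr 8 2026.
Next gap: 56 days. Wed Apr 8 2026 + 56 days = Wed Jun 3 2026.
Next gap: 61 days. Wed Jun 3 2026 + 61 days = Mon Aug 3 2026.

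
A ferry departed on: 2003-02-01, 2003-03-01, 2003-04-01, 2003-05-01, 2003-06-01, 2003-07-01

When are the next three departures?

The day-of-month is always 1 (28, 31, 30, 31, 30 days between events).
So this recurs on the 1st of each month.
Next: August 2003 → 2003-08-01.
September 2003: 2003-09-01.
October 2003: 2003-10-01.

2003-08-01, 2003-09-01, 2003-10-01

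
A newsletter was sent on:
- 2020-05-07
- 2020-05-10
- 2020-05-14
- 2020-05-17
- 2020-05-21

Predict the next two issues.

The gap pattern 3, 4, 3, 4 repeats every 2 events.
These are the Thursdays and Sundays of each week.
Next Sunday: 2020-05-24.
The following Thursday is 2020-05-28.

2020-05-24, 2020-05-28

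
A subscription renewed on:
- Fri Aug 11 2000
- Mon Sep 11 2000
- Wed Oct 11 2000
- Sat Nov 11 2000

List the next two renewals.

Mon Dec 11 2000, Thu Jan 11 2001

The day-of-month is always 11 (31, 30, 31 days between events).
So this recurs on the 11th of each month.
December 2000: Mon Dec 11 2000.
Next: January 2001 → Thu Jan 11 2001.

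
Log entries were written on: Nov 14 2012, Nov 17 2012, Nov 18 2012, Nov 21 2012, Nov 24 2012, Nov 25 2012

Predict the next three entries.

The gap pattern 3, 1, 3, 3, 1 repeats every 3 events.
These are the Wednesdays, Saturdays and Sundays of each week.
The following Wednesday is Nov 28 2012.
The following Saturday is Dec 1 2012.
The following Sunday is Dec 2 2012.

Nov 28 2012, Dec 1 2012, Dec 2 2012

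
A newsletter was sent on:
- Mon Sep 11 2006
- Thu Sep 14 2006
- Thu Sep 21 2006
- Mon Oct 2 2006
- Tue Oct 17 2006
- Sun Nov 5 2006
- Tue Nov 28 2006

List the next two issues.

Intervals are 3, 7, 11, 15, 19, 23 days — an arithmetic progression with common difference 4.
Next gap: 27 days. Tue Nov 28 2006 + 27 days = Mon Dec 25 2006.
Next gap: 31 days. Mon Dec 25 2006 + 31 days = Thu Jan 25 2007.

Mon Dec 25 2006, Thu Jan 25 2007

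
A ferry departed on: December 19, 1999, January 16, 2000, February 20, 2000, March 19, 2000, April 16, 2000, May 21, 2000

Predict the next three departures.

June 18, 2000; July 16, 2000; August 20, 2000

All dates are Sundays, 28, 35, 28, 28, 35 days apart.
Specifically, the 3rd Sunday of each month.
3rd Sunday of June 2000: June 18, 2000.
July 2000 — 3rd Sunday is July 16, 2000.
August 2000 — 3rd Sunday is August 20, 2000.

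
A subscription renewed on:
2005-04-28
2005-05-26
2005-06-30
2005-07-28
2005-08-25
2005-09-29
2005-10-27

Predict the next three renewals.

2005-11-24, 2005-12-29, 2006-01-26

These are Thursdays with 28, 35, 28, 28, 35, 28-day gaps.
Each is the final Thursday of its month — 2005-06-30 is past the 28th, so '4th Thursday' doesn't fit.
Last Thursday of November 2005: 2005-11-24.
December 2005 ends with Thursday 2005-12-29.
Last Thursday of January 2006: 2006-01-26.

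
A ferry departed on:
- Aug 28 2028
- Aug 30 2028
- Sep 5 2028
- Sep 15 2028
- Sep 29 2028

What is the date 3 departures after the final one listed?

Dec 4 2028

Intervals are 2, 6, 10, 14 days — an arithmetic progression with common difference 4.
Next gap: 18 days. Sep 29 2028 + 18 days = Oct 17 2028.
Next gap: 22 days. Oct 17 2028 + 22 days = Nov 8 2028.
Next gap: 26 days. Nov 8 2028 + 26 days = Dec 4 2028.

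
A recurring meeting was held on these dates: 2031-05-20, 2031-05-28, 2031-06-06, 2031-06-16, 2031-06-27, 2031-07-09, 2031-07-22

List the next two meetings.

Intervals are 8, 9, 10, 11, 12, 13 days — an arithmetic progression with common difference 1.
Next gap: 14 days. 2031-07-22 + 14 days = 2031-08-05.
Next gap: 15 days. 2031-08-05 + 15 days = 2031-08-20.

2031-08-05, 2031-08-20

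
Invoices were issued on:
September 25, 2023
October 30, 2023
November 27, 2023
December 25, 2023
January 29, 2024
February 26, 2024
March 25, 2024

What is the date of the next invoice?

These are Mondays with 35, 28, 28, 35, 28, 28-day gaps.
Each is the final Monday of its month — October 30, 2023 is past the 28th, so '4th Monday' doesn't fit.
April 2024 ends with Monday April 29, 2024.

April 29, 2024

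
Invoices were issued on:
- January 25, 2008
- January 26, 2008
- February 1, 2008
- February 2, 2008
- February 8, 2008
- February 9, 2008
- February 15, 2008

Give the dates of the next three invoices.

February 16, 2008; February 22, 2008; February 23, 2008

Gaps: 1, 6, 1, 6, 1, 6 days — not constant, but cyclic with period 2.
The events fall on every Friday and Saturday.
The following Saturday is February 16, 2008.
The following Friday is February 22, 2008.
Next Saturday: February 23, 2008.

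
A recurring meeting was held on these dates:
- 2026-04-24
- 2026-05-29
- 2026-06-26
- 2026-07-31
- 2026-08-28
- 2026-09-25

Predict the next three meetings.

2026-10-30, 2026-11-27, 2026-12-25

All Fridays; the gaps (35, 28, 35, 28, 28) vary with month length.
This is the last Friday of each month.
Last Friday of October 2026: 2026-10-30.
November 2026 ends with Friday 2026-11-27.
Last Friday of December 2026: 2026-12-25.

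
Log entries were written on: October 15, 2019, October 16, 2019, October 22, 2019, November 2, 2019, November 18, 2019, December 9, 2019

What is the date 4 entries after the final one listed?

April 21, 2020

Intervals are 1, 6, 11, 16, 21 days — an arithmetic progression with common difference 5.
Next gap: 26 days. December 9, 2019 + 26 days = January 4, 2020.
Next gap: 31 days. January 4, 2020 + 31 days = February 4, 2020.
Next gap: 36 days. February 4, 2020 + 36 days = March 11, 2020.
Next gap: 41 days. March 11, 2020 + 41 days = April 21, 2020.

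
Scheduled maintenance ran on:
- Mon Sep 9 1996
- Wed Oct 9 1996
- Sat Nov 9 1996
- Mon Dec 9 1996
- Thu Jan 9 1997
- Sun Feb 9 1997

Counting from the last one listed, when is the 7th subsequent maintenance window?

Gaps: 30, 31, 30, 31, 31 days — not constant. Every event is on the 9th of the month.
Pattern: the 9th of each month.
Next: March 1997 → Sun Mar 9 1997.
April 1997: Wed Apr 9 1997.
Next: May 1997 → Fri May 9 1997.
June 1997: Mon Jun 9 1997.
July 1997: Wed Jul 9 1997.
Next: August 1997 → Sat Aug 9 1997.
Next: September 1997 → Tue Sep 9 1997.

Tue Sep 9 1997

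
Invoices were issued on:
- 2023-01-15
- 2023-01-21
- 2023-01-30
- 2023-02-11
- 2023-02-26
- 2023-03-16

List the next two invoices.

Intervals are 6, 9, 12, 15, 18 days — an arithmetic progression with common difference 3.
Next gap: 21 days. 2023-03-16 + 21 days = 2023-04-06.
Next gap: 24 days. 2023-04-06 + 24 days = 2023-04-30.

2023-04-06, 2023-04-30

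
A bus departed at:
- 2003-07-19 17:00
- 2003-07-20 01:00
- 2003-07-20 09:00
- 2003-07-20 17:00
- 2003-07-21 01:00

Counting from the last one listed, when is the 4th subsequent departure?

The interval is a steady 8 hours (8, 8, 8, 8).
2003-07-21 01:00 + 8 h = 2003-07-21 09:00.
2003-07-21 09:00 + 8 h = 2003-07-21 17:00.
2003-07-21 17:00 + 8 h = 2003-07-22 01:00.
2003-07-22 01:00 + 8 h = 2003-07-22 09:00.

2003-07-22 09:00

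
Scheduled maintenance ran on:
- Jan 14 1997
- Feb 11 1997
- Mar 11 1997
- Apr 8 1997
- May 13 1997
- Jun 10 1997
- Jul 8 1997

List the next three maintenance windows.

Aug 12 1997, Sep 9 1997, Oct 14 1997

Gaps: 28, 28, 28, 35, 28, 28 days — a mix of 28 and 35. Every date is a Tuesday.
Each is the 2nd Tuesday of its month.
August 1997 — 2nd Tuesday is Aug 12 1997.
2nd Tuesday of September 1997: Sep 9 1997.
October 1997 — 2nd Tuesday is Oct 14 1997.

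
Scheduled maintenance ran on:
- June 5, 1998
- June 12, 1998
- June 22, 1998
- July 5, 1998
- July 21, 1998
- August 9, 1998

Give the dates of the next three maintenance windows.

August 31, 1998; September 25, 1998; October 23, 1998

The spacing grows by 3 each time: 7, 10, 13, 16, 19 days.
Next gap: 22 days. August 9, 1998 + 22 days = August 31, 1998.
Next gap: 25 days. August 31, 1998 + 25 days = September 25, 1998.
Next gap: 28 days. September 25, 1998 + 28 days = October 23, 1998.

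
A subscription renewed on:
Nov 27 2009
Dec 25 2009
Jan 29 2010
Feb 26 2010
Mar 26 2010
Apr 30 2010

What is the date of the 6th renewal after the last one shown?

Oct 29 2010

Every date is a Friday; gaps 28, 35, 28, 28, 35 days.
Each is the last Friday of its month (at least one falls on the 29th or later, ruling out '4th Friday').
Last Friday of May 2010: May 28 2010.
Last Friday of June 2010: Jun 25 2010.
Last Friday of July 2010: Jul 30 2010.
August 2010 ends with Friday Aug 27 2010.
Last Friday of September 2010: Sep 24 2010.
October 2010 ends with Friday Oct 29 2010.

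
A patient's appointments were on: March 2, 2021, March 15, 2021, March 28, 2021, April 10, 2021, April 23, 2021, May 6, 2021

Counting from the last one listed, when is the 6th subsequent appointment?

Every event comes 13 days after the last (13, 13, 13, 13, 13).
May 6, 2021 + 13 days = May 19, 2021.
May 19, 2021 + 13 days = June 1, 2021.
June 1, 2021 + 13 days = June 14, 2021.
June 14, 2021 + 13 days = June 27, 2021.
June 27, 2021 + 13 days = July 10, 2021.
July 10, 2021 + 13 days = July 23, 2021.

July 23, 2021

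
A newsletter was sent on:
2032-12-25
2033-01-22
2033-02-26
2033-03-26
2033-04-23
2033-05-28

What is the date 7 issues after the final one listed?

2033-12-24

Gaps: 28, 35, 28, 28, 35 days — a mix of 28 and 35. Every date is a Saturday.
Each is the 4th Saturday of its month.
4th Saturday of June 2033: 2033-06-25.
4th Saturday of July 2033: 2033-07-23.
August 2033 — 4th Saturday is 2033-08-27.
4th Saturday of September 2033: 2033-09-24.
4th Saturday of October 2033: 2033-10-22.
4th Saturday of November 2033: 2033-11-26.
4th Saturday of December 2033: 2033-12-24.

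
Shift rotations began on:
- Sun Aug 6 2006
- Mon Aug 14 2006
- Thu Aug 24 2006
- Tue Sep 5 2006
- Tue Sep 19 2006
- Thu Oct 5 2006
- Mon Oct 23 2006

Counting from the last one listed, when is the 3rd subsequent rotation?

Thu Dec 28 2006

Gaps: 8, 10, 12, 14, 16, 18 days — each gap is 2 larger than the previous one.
Next gap: 20 days. Mon Oct 23 2006 + 20 days = Sun Nov 12 2006.
Next gap: 22 days. Sun Nov 12 2006 + 22 days = Mon Dec 4 2006.
Next gap: 24 days. Mon Dec 4 2006 + 24 days = Thu Dec 28 2006.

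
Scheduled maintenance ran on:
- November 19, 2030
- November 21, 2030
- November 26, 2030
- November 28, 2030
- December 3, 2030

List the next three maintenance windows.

December 5, 2030; December 10, 2030; December 12, 2030

Every event lands on a Tuesday or Thursday (gaps cycle 2, 5, 2, 5).
So the schedule is: every Tuesday and Thursday.
The following Thursday is December 5, 2030.
The following Tuesday is December 10, 2030.
The following Thursday is December 12, 2030.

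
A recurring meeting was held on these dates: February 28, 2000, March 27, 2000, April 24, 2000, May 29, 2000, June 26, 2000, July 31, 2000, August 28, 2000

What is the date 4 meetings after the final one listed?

All Mondays; the gaps (28, 28, 35, 28, 35, 28) vary with month length.
This is the last Monday of each month.
Last Monday of September 2000: September 25, 2000.
Last Monday of October 2000: October 30, 2000.
November 2000 ends with Monday November 27, 2000.
December 2000 ends with Monday December 25, 2000.

December 25, 2000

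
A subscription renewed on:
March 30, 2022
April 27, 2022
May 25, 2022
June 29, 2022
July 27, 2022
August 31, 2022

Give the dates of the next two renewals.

September 28, 2022; October 26, 2022

These are Wednesdays with 28, 28, 35, 28, 35-day gaps.
Each is the final Wednesday of its month — March 30, 2022 is past the 28th, so '4th Wednesday' doesn't fit.
Last Wednesday of September 2022: September 28, 2022.
October 2022 ends with Wednesday October 26, 2022.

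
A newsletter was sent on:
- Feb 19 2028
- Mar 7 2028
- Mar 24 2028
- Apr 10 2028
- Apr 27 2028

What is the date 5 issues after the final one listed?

The spacing is 17, 17, 17, 17 days — always 17 days.
Apr 27 2028 + 17 days = May 14 2028.
May 14 2028 + 17 days = May 31 2028.
May 31 2028 + 17 days = Jun 17 2028.
Jun 17 2028 + 17 days = Jul 4 2028.
Jul 4 2028 + 17 days = Jul 21 2028.

Jul 21 2028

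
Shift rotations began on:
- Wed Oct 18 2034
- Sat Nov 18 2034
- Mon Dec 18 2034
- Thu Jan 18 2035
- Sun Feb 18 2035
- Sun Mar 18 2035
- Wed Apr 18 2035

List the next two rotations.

Each date is the 18th; the gaps (31, 30, 31, 31, 28, 31) track the month lengths.
The rule is the 18th of each month.
May 2035: Fri May 18 2035.
Next: June 2035 → Mon Jun 18 2035.

Fri May 18 2035, Mon Jun 18 2035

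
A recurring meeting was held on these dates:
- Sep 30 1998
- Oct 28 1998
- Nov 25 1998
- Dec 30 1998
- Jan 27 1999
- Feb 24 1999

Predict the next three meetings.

Mar 31 1999, Apr 28 1999, May 26 1999

All Wednesdays; the gaps (28, 28, 35, 28, 28) vary with month length.
This is the last Wednesday of each month.
March 1999 ends with Wednesday Mar 31 1999.
Last Wednesday of April 1999: Apr 28 1999.
May 1999 ends with Wednesday May 26 1999.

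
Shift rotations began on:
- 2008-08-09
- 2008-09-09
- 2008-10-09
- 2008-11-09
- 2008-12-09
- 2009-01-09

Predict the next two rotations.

2009-02-09, 2009-03-09

The day-of-month is always 9 (31, 30, 31, 30, 31 days between events).
So this recurs on the 9th of each month.
Next: February 2009 → 2009-02-09.
March 2009: 2009-03-09.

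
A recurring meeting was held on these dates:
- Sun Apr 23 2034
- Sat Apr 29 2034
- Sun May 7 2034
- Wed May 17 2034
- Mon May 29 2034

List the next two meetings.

Mon Jun 12 2034, Wed Jun 28 2034

Gaps: 6, 8, 10, 12 days — each gap is 2 larger than the previous one.
Next gap: 14 days. Mon May 29 2034 + 14 days = Mon Jun 12 2034.
Next gap: 16 days. Mon Jun 12 2034 + 16 days = Wed Jun 28 2034.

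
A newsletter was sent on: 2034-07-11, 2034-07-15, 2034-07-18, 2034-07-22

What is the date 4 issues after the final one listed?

Gaps: 4, 3, 4 days — not constant, but cyclic with period 2.
The events fall on every Tuesday and Saturday.
Next Tuesday: 2034-07-25.
The following Saturday is 2034-07-29.
The following Tuesday is 2034-08-01.
The following Saturday is 2034-08-05.

2034-08-05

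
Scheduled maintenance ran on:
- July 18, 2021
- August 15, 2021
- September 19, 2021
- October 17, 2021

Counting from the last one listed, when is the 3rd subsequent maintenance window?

All dates are Sundays, 28, 35, 28 days apart.
Specifically, the 3rd Sunday of each month.
3rd Sunday of November 2021: November 21, 2021.
December 2021 — 3rd Sunday is December 19, 2021.
3rd Sunday of January 2022: January 16, 2022.

January 16, 2022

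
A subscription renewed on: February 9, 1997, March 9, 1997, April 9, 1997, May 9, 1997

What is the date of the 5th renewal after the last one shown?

October 9, 1997

Each date is the 9th; the gaps (28, 31, 30) track the month lengths.
The rule is the 9th of each month.
June 1997: June 9, 1997.
Next: July 1997 → July 9, 1997.
August 1997: August 9, 1997.
Next: September 1997 → September 9, 1997.
Next: October 1997 → October 9, 1997.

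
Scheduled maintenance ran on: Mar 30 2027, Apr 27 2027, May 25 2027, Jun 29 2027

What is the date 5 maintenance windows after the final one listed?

Every date is a Tuesday; gaps 28, 28, 35 days.
Each is the last Tuesday of its month (at least one falls on the 29th or later, ruling out '4th Tuesday').
Last Tuesday of July 2027: Jul 27 2027.
August 2027 ends with Tuesday Aug 31 2027.
Last Tuesday of September 2027: Sep 28 2027.
Last Tuesday of October 2027: Oct 26 2027.
Last Tuesday of November 2027: Nov 30 2027.

Nov 30 2027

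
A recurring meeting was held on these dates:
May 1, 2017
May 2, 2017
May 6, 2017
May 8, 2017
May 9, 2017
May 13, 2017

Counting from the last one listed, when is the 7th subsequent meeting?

May 29, 2017

Gaps: 1, 4, 2, 1, 4 days — not constant, but cyclic with period 3.
The events fall on every Monday, Tuesday and Saturday.
The following Monday is May 15, 2017.
Next Tuesday: May 16, 2017.
The following Saturday is May 20, 2017.
The following Monday is May 22, 2017.
The following Tuesday is May 23, 2017.
The following Saturday is May 27, 2017.
The following Monday is May 29, 2017.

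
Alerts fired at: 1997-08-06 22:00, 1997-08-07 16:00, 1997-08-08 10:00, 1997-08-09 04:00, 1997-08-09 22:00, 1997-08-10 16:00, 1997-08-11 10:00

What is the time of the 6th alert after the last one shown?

1997-08-15 22:00

The interval is a steady 18 hours (18, 18, 18, 18, 18, 18).
1997-08-11 10:00 + 18 h = 1997-08-12 04:00.
1997-08-12 04:00 + 18 h = 1997-08-12 22:00.
1997-08-12 22:00 + 18 h = 1997-08-13 16:00.
1997-08-13 16:00 + 18 h = 1997-08-14 10:00.
1997-08-14 10:00 + 18 h = 1997-08-15 04:00.
1997-08-15 04:00 + 18 h = 1997-08-15 22:00.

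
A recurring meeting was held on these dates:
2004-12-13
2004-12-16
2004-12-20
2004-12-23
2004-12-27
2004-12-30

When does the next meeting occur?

2005-01-03

Gaps: 3, 4, 3, 4, 3 days — not constant, but cyclic with period 2.
The events fall on every Monday and Thursday.
The following Monday is 2005-01-03.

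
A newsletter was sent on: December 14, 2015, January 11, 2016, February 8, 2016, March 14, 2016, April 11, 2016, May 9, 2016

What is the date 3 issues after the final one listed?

Gaps: 28, 28, 35, 28, 28 days — a mix of 28 and 35. Every date is a Monday.
Each is the 2nd Monday of its month.
June 2016 — 2nd Monday is June 13, 2016.
July 2016 — 2nd Monday is July 11, 2016.
2nd Monday of August 2016: August 8, 2016.

August 8, 2016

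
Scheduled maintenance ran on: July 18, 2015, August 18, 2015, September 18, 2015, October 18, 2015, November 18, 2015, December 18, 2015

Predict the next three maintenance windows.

January 18, 2016; February 18, 2016; March 18, 2016

The day-of-month is always 18 (31, 31, 30, 31, 30 days between events).
So this recurs on the 18th of each month.
Next: January 2016 → January 18, 2016.
February 2016: February 18, 2016.
Next: March 2016 → March 18, 2016.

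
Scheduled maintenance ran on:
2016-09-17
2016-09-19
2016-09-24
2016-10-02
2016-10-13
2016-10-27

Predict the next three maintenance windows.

The spacing grows by 3 each time: 2, 5, 8, 11, 14 days.
Next gap: 17 days. 2016-10-27 + 17 days = 2016-11-13.
Next gap: 20 days. 2016-11-13 + 20 days = 2016-12-03.
Next gap: 23 days. 2016-12-03 + 23 days = 2016-12-26.

2016-11-13, 2016-12-03, 2016-12-26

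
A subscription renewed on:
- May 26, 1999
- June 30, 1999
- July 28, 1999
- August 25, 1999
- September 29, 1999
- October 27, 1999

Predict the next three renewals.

November 24, 1999; December 29, 1999; January 26, 2000

Every date is a Wednesday; gaps 35, 28, 28, 35, 28 days.
Each is the last Wednesday of its month (at least one falls on the 29th or later, ruling out '4th Wednesday').
November 1999 ends with Wednesday November 24, 1999.
December 1999 ends with Wednesday December 29, 1999.
January 2000 ends with Wednesday January 26, 2000.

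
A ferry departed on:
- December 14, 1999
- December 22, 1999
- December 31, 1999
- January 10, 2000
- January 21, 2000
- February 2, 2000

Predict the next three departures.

February 15, 2000; February 29, 2000; March 15, 2000

The spacing grows by 1 each time: 8, 9, 10, 11, 12 days.
Next gap: 13 days. February 2, 2000 + 13 days = February 15, 2000.
Next gap: 14 days. February 15, 2000 + 14 days = February 29, 2000.
Next gap: 15 days. February 29, 2000 + 15 days = March 15, 2000.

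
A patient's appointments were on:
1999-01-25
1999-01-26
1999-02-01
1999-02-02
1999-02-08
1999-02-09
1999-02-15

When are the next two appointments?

The gap pattern 1, 6, 1, 6, 1, 6 repeats every 2 events.
These are the Mondays and Tuesdays of each week.
Next Tuesday: 1999-02-16.
Next Monday: 1999-02-22.

1999-02-16, 1999-02-22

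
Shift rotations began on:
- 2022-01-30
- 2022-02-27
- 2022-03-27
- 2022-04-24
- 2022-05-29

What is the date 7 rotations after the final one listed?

2022-12-25

Every date is a Sunday; gaps 28, 28, 28, 35 days.
Each is the last Sunday of its month (at least one falls on the 29th or later, ruling out '4th Sunday').
Last Sunday of June 2022: 2022-06-26.
Last Sunday of July 2022: 2022-07-31.
Last Sunday of August 2022: 2022-08-28.
Last Sunday of September 2022: 2022-09-25.
Last Sunday of October 2022: 2022-10-30.
Last Sunday of November 2022: 2022-11-27.
December 2022 ends with Sunday 2022-12-25.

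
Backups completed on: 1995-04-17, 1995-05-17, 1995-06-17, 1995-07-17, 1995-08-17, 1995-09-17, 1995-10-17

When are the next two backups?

1995-11-17, 1995-12-17

Gaps: 30, 31, 30, 31, 31, 30 days — not constant. Every event is on the 17th of the month.
Pattern: the 17th of each month.
November 1995: 1995-11-17.
Next: December 1995 → 1995-12-17.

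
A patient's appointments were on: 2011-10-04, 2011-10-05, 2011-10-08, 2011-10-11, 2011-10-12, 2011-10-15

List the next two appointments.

Every event lands on a Tuesday or Wednesday or Saturday (gaps cycle 1, 3, 3, 1, 3).
So the schedule is: every Tuesday, Wednesday and Saturday.
Next Tuesday: 2011-10-18.
The following Wednesday is 2011-10-19.

2011-10-18, 2011-10-19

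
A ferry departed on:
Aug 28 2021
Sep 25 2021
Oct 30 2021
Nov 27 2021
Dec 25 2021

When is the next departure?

Jan 29 2022

Every date is a Saturday; gaps 28, 35, 28, 28 days.
Each is the last Saturday of its month (at least one falls on the 29th or later, ruling out '4th Saturday').
January 2022 ends with Saturday Jan 29 2022.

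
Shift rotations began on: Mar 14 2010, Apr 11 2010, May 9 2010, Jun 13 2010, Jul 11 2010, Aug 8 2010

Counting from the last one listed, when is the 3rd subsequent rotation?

Nov 14 2010

These are Sundays at 28- or 35-day spacing (28, 28, 35, 28, 28).
The pattern: 2nd Sunday of the month.
2nd Sunday of September 2010: Sep 12 2010.
October 2010 — 2nd Sunday is Oct 10 2010.
November 2010 — 2nd Sunday is Nov 14 2010.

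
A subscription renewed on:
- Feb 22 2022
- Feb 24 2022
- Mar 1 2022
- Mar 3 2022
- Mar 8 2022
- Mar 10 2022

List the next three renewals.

Mar 15 2022, Mar 17 2022, Mar 22 2022

Gaps: 2, 5, 2, 5, 2 days — not constant, but cyclic with period 2.
The events fall on every Tuesday and Thursday.
Next Tuesday: Mar 15 2022.
The following Thursday is Mar 17 2022.
The following Tuesday is Mar 22 2022.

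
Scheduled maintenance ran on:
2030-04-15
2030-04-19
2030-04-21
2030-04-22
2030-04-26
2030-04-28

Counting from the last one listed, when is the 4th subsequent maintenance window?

2030-05-06

Every event lands on a Monday or Friday or Sunday (gaps cycle 4, 2, 1, 4, 2).
So the schedule is: every Monday, Friday and Sunday.
Next Monday: 2030-04-29.
Next Friday: 2030-05-03.
Next Sunday: 2030-05-05.
Next Monday: 2030-05-06.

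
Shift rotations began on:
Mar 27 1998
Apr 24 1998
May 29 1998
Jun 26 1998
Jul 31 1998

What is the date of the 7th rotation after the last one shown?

Feb 26 1999

All Fridays; the gaps (28, 35, 28, 35) vary with month length.
This is the last Friday of each month.
Last Friday of August 1998: Aug 28 1998.
September 1998 ends with Friday Sep 25 1998.
Last Friday of October 1998: Oct 30 1998.
Last Friday of November 1998: Nov 27 1998.
Last Friday of December 1998: Dec 25 1998.
January 1999 ends with Friday Jan 29 1999.
Last Friday of February 1999: Feb 26 1999.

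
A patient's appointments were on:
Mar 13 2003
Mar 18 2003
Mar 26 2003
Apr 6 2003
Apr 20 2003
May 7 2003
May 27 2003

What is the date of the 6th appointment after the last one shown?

Gaps: 5, 8, 11, 14, 17, 20 days — each gap is 3 larger than the previous one.
Next gap: 23 days. May 27 2003 + 23 days = Jun 19 2003.
Next gap: 26 days. Jun 19 2003 + 26 days = Jul 15 2003.
Next gap: 29 days. Jul 15 2003 + 29 days = Aug 13 2003.
Next gap: 32 days. Aug 13 2003 + 32 days = Sep 14 2003.
Next gap: 35 days. Sep 14 2003 + 35 days = Oct 19 2003.
Next gap: 38 days. Oct 19 2003 + 38 days = Nov 26 2003.

Nov 26 2003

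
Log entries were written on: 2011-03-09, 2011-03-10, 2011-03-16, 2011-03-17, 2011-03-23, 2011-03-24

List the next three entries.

2011-03-30, 2011-03-31, 2011-04-06

Every event lands on a Wednesday or Thursday (gaps cycle 1, 6, 1, 6, 1).
So the schedule is: every Wednesday and Thursday.
Next Wednesday: 2011-03-30.
The following Thursday is 2011-03-31.
The following Wednesday is 2011-04-06.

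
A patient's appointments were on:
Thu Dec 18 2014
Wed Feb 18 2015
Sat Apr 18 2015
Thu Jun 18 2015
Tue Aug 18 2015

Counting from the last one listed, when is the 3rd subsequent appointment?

Each date is the 18th; the gaps (62, 59, 61, 61) track the month lengths.
The rule is the 18th of every 2 months.
Next: October 2015 → Sun Oct 18 2015.
Next: December 2015 → Fri Dec 18 2015.
February 2016: Thu Feb 18 2016.

Thu Feb 18 2016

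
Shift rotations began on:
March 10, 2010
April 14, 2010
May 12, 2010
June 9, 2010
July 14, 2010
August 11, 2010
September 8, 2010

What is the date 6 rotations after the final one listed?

March 9, 2011

These are Wednesdays at 28- or 35-day spacing (35, 28, 28, 35, 28, 28).
The pattern: 2nd Wednesday of the month.
October 2010 — 2nd Wednesday is October 13, 2010.
2nd Wednesday of November 2010: November 10, 2010.
December 2010 — 2nd Wednesday is December 8, 2010.
2nd Wednesday of January 2011: January 12, 2011.
2nd Wednesday of February 2011: February 9, 2011.
2nd Wednesday of March 2011: March 9, 2011.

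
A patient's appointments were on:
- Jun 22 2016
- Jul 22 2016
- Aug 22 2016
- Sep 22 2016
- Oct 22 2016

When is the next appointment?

The day-of-month is always 22 (30, 31, 31, 30 days between events).
So this recurs on the 22nd of each month.
Next: November 2016 → Nov 22 2016.

Nov 22 2016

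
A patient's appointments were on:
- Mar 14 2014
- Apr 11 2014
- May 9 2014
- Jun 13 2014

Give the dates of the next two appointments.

All dates are Fridays, 28, 28, 35 days apart.
Specifically, the 2nd Friday of each month.
July 2014 — 2nd Friday is Jul 11 2014.
2nd Friday of August 2014: Aug 8 2014.

Jul 11 2014, Aug 8 2014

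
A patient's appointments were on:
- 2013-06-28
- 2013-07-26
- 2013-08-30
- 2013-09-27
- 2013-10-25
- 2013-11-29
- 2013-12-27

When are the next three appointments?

Every date is a Friday; gaps 28, 35, 28, 28, 35, 28 days.
Each is the last Friday of its month (at least one falls on the 29th or later, ruling out '4th Friday').
January 2014 ends with Friday 2014-01-31.
February 2014 ends with Friday 2014-02-28.
Last Friday of March 2014: 2014-03-28.

2014-01-31, 2014-02-28, 2014-03-28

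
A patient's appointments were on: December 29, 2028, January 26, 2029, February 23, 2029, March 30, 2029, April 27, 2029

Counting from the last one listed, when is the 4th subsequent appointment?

August 31, 2029

All Fridays; the gaps (28, 28, 35, 28) vary with month length.
This is the last Friday of each month.
May 2029 ends with Friday May 25, 2029.
June 2029 ends with Friday June 29, 2029.
July 2029 ends with Friday July 27, 2029.
Last Friday of August 2029: August 31, 2029.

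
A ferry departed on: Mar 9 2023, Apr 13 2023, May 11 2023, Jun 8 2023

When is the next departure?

These are Thursdays at 28- or 35-day spacing (35, 28, 28).
The pattern: 2nd Thursday of the month.
2nd Thursday of July 2023: Jul 13 2023.

Jul 13 2023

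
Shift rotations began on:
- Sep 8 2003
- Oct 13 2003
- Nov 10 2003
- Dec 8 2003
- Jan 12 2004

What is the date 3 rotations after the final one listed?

All dates are Mondays, 35, 28, 28, 35 days apart.
Specifically, the 2nd Monday of each month.
February 2004 — 2nd Monday is Feb 9 2004.
2nd Monday of March 2004: Mar 8 2004.
April 2004 — 2nd Monday is Apr 12 2004.

Apr 12 2004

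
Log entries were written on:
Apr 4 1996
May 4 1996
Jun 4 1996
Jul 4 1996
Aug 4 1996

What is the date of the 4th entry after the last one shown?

Dec 4 1996

Each date is the 4th; the gaps (30, 31, 30, 31) track the month lengths.
The rule is the 4th of each month.
September 1996: Sep 4 1996.
October 1996: Oct 4 1996.
November 1996: Nov 4 1996.
December 1996: Dec 4 1996.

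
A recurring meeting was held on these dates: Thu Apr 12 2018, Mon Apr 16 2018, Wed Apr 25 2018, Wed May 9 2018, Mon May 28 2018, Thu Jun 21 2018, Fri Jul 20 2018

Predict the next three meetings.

Thu Aug 23 2018, Mon Oct 1 2018, Wed Nov 14 2018

Gaps: 4, 9, 14, 19, 24, 29 days — each gap is 5 larger than the previous one.
Next gap: 34 days. Fri Jul 20 2018 + 34 days = Thu Aug 23 2018.
Next gap: 39 days. Thu Aug 23 2018 + 39 days = Mon Oct 1 2018.
Next gap: 44 days. Mon Oct 1 2018 + 44 days = Wed Nov 14 2018.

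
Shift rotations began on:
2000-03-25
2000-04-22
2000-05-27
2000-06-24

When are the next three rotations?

These are Saturdays at 28- or 35-day spacing (28, 35, 28).
The pattern: 4th Saturday of the month.
4th Saturday of July 2000: 2000-07-22.
4th Saturday of August 2000: 2000-08-26.
4th Saturday of September 2000: 2000-09-23.

2000-07-22, 2000-08-26, 2000-09-23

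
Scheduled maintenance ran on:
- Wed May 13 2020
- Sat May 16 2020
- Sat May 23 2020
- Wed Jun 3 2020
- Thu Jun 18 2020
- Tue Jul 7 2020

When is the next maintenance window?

The spacing grows by 4 each time: 3, 7, 11, 15, 19 days.
Next gap: 23 days. Tue Jul 7 2020 + 23 days = Thu Jul 30 2020.

Thu Jul 30 2020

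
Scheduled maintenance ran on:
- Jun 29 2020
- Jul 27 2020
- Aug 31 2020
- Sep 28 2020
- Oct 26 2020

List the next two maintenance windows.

Nov 30 2020, Dec 28 2020

All Mondays; the gaps (28, 35, 28, 28) vary with month length.
This is the last Monday of each month.
November 2020 ends with Monday Nov 30 2020.
Last Monday of December 2020: Dec 28 2020.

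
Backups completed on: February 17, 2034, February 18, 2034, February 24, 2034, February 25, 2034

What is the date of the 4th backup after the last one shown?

March 11, 2034

The gap pattern 1, 6, 1 repeats every 2 events.
These are the Fridays and Saturdays of each week.
The following Friday is March 3, 2034.
Next Saturday: March 4, 2034.
The following Friday is March 10, 2034.
Next Saturday: March 11, 2034.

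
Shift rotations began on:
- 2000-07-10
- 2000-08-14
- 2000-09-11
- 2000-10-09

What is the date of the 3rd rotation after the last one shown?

Gaps: 35, 28, 28 days — a mix of 28 and 35. Every date is a Monday.
Each is the 2nd Monday of its month.
2nd Monday of November 2000: 2000-11-13.
December 2000 — 2nd Monday is 2000-12-11.
January 2001 — 2nd Monday is 2001-01-08.

2001-01-08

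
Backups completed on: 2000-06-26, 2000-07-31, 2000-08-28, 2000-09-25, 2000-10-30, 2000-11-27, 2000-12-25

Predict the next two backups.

2001-01-29, 2001-02-26

All Mondays; the gaps (35, 28, 28, 35, 28, 28) vary with month length.
This is the last Monday of each month.
Last Monday of January 2001: 2001-01-29.
Last Monday of February 2001: 2001-02-26.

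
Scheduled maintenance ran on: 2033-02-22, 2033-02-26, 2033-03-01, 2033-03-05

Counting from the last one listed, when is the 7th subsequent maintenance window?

2033-03-29

Gaps: 4, 3, 4 days — not constant, but cyclic with period 2.
The events fall on every Tuesday and Saturday.
Next Tuesday: 2033-03-08.
Next Saturday: 2033-03-12.
The following Tuesday is 2033-03-15.
Next Saturday: 2033-03-19.
The following Tuesday is 2033-03-22.
The following Saturday is 2033-03-26.
The following Tuesday is 2033-03-29.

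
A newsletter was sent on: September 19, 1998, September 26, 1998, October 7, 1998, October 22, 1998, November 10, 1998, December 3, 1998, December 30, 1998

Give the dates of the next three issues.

January 30, 1999; March 6, 1999; April 14, 1999

The spacing grows by 4 each time: 7, 11, 15, 19, 23, 27 days.
Next gap: 31 days. December 30, 1998 + 31 days = January 30, 1999.
Next gap: 35 days. January 30, 1999 + 35 days = March 6, 1999.
Next gap: 39 days. March 6, 1999 + 39 days = April 14, 1999.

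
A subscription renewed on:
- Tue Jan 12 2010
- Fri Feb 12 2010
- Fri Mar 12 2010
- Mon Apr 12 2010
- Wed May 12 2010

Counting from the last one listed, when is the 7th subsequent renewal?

Sun Dec 12 2010

Each date is the 12th; the gaps (31, 28, 31, 30) track the month lengths.
The rule is the 12th of each month.
Next: June 2010 → Sat Jun 12 2010.
Next: July 2010 → Mon Jul 12 2010.
Next: August 2010 → Thu Aug 12 2010.
September 2010: Sun Sep 12 2010.
Next: October 2010 → Tue Oct 12 2010.
Next: November 2010 → Fri Nov 12 2010.
Next: December 2010 → Sun Dec 12 2010.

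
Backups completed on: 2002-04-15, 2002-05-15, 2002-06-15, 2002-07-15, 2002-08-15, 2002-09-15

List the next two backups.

2002-10-15, 2002-11-15

Gaps: 30, 31, 30, 31, 31 days — not constant. Every event is on the 15th of the month.
Pattern: the 15th of each month.
October 2002: 2002-10-15.
Next: November 2002 → 2002-11-15.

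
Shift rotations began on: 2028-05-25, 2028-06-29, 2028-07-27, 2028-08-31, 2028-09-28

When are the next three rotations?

2028-10-26, 2028-11-30, 2028-12-28

These are Thursdays with 35, 28, 35, 28-day gaps.
Each is the final Thursday of its month — 2028-06-29 is past the 28th, so '4th Thursday' doesn't fit.
Last Thursday of October 2028: 2028-10-26.
Last Thursday of November 2028: 2028-11-30.
December 2028 ends with Thursday 2028-12-28.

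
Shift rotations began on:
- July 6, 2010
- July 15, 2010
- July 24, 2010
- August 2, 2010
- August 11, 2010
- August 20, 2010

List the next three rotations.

August 29, 2010; September 7, 2010; September 16, 2010

Every event comes 9 days after the last (9, 9, 9, 9, 9).
August 20, 2010 + 9 days = August 29, 2010.
August 29, 2010 + 9 days = September 7, 2010.
September 7, 2010 + 9 days = September 16, 2010.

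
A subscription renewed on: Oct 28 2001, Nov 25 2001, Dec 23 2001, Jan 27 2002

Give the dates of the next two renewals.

All dates are Sundays, 28, 28, 35 days apart.
Specifically, the 4th Sunday of each month.
4th Sunday of February 2002: Feb 24 2002.
March 2002 — 4th Sunday is Mar 24 2002.

Feb 24 2002, Mar 24 2002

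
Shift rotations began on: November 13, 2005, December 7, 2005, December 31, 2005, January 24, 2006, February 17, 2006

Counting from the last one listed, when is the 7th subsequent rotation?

August 4, 2006

Every event comes 24 days after the last (24, 24, 24, 24).
February 17, 2006 + 24 days = March 13, 2006.
March 13, 2006 + 24 days = April 6, 2006.
April 6, 2006 + 24 days = April 30, 2006.
April 30, 2006 + 24 days = May 24, 2006.
May 24, 2006 + 24 days = June 17, 2006.
June 17, 2006 + 24 days = July 11, 2006.
July 11, 2006 + 24 days = August 4, 2006.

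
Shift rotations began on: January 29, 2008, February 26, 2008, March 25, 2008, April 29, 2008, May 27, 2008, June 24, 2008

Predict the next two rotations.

Every date is a Tuesday; gaps 28, 28, 35, 28, 28 days.
Each is the last Tuesday of its month (at least one falls on the 29th or later, ruling out '4th Tuesday').
July 2008 ends with Tuesday July 29, 2008.
Last Tuesday of August 2008: August 26, 2008.

July 29, 2008; August 26, 2008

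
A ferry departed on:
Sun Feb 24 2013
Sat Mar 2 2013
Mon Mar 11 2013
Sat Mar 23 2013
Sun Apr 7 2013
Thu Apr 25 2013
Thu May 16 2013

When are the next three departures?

Gaps: 6, 9, 12, 15, 18, 21 days — each gap is 3 larger than the previous one.
Next gap: 24 days. Thu May 16 2013 + 24 days = Sun Jun 9 2013.
Next gap: 27 days. Sun Jun 9 2013 + 27 days = Sat Jul 6 2013.
Next gap: 30 days. Sat Jul 6 2013 + 30 days = Mon Aug 5 2013.

Sun Jun 9 2013, Sat Jul 6 2013, Mon Aug 5 2013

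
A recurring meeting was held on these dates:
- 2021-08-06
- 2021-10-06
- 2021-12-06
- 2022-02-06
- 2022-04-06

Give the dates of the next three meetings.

The day-of-month is always 6 (61, 61, 62, 59 days between events).
So this recurs on the 6th of every 2 months.
Next: June 2022 → 2022-06-06.
Next: August 2022 → 2022-08-06.
October 2022: 2022-10-06.

2022-06-06, 2022-08-06, 2022-10-06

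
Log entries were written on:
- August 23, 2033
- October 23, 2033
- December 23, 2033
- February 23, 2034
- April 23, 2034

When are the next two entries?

Gaps: 61, 61, 62, 59 days — not constant. Every event is on the 23rd of the month.
Pattern: the 23rd of every 2 months.
Next: June 2034 → June 23, 2034.
August 2034: August 23, 2034.

June 23, 2034; August 23, 2034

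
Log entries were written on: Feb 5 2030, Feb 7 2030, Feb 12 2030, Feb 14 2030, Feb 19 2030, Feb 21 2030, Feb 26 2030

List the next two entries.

The gap pattern 2, 5, 2, 5, 2, 5 repeats every 2 events.
These are the Tuesdays and Thursdays of each week.
Next Thursday: Feb 28 2030.
Next Tuesday: Mar 5 2030.

Feb 28 2030, Mar 5 2030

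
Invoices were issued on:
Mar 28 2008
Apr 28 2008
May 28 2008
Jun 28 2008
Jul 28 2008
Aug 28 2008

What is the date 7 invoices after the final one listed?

Mar 28 2009

Gaps: 31, 30, 31, 30, 31 days — not constant. Every event is on the 28th of the month.
Pattern: the 28th of each month.
Next: September 2008 → Sep 28 2008.
Next: October 2008 → Oct 28 2008.
November 2008: Nov 28 2008.
December 2008: Dec 28 2008.
January 2009: Jan 28 2009.
Next: February 2009 → Feb 28 2009.
March 2009: Mar 28 2009.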